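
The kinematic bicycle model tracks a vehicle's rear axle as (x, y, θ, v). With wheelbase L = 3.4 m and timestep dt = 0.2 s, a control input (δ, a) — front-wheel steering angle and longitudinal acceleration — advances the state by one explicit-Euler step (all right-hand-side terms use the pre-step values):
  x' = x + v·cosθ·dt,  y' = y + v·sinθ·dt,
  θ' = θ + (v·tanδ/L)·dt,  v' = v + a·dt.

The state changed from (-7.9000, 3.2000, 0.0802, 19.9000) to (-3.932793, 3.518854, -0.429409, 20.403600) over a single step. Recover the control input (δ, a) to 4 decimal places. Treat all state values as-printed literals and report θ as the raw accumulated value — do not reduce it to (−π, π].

a = (v'−v)/dt = (0.503600)/0.2 = 2.5180
Δθ = θ'−θ = -0.509609;  (v·dt/L) = 19.9000·0.2/3.4 = 1.170588
tan δ = Δθ·L/(v·dt) = -0.435344  →  δ = -0.4106

δ = -0.4106, a = 2.5180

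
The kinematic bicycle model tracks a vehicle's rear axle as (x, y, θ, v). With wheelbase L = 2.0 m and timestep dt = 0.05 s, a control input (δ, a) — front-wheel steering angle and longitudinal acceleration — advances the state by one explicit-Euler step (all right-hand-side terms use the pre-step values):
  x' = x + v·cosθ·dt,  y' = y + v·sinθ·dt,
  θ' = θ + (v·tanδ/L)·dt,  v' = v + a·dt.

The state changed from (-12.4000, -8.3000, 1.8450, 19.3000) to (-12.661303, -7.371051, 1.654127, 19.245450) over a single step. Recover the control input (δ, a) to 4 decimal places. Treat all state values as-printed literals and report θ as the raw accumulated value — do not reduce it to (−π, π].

δ = -0.3767, a = -1.0910

a = (v'−v)/dt = (-0.054550)/0.05 = -1.0910
Δθ = θ'−θ = -0.190873;  (v·dt/L) = 19.3000·0.05/2.0 = 0.482500
tan δ = Δθ·L/(v·dt) = -0.395592  →  δ = -0.3767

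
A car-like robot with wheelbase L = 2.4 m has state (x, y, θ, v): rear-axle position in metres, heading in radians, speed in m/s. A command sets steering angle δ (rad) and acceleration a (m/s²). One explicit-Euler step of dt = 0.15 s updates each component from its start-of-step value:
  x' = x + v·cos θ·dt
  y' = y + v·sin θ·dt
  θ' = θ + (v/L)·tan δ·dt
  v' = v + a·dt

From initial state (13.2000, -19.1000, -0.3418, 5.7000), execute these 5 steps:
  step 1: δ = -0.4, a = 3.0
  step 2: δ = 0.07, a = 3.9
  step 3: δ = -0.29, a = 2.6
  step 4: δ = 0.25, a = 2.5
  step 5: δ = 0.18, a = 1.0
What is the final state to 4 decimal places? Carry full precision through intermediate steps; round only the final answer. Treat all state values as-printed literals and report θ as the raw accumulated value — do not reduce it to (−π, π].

after step 1 (δ=-0.4, a=3.0): (14.005541, -19.386582, -0.492420, 6.150000)
after step 2 (δ=0.07, a=3.9): (14.818440, -19.822703, -0.465470, 6.735000)
after step 3 (δ=-0.29, a=2.6): (15.721210, -20.276146, -0.591083, 7.125000)
after step 4 (δ=0.25, a=2.5): (16.608633, -20.871718, -0.477376, 7.500000)
after step 5 (δ=0.18, a=1.0): (17.607862, -21.388600, -0.392078, 7.650000)

(17.6079, -21.3886, -0.3921, 7.6500)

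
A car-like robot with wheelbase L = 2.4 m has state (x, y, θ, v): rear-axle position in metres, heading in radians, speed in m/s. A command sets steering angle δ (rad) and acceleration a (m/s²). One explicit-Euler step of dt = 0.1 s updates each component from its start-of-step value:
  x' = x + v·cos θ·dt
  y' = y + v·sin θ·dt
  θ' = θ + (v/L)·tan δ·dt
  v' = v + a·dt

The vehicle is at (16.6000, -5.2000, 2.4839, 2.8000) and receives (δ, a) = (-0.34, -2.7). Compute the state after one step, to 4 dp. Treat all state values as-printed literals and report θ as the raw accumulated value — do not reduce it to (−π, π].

(16.3784, -5.0288, 2.4426, 2.5300)

x' = 16.6000 + 2.8000·cos(2.4839)·0.1 = 16.3784
y' = -5.2000 + 2.8000·sin(2.4839)·0.1 = -5.0288
θ' = 2.4839 + (2.8000/2.4)·tan(-0.34)·0.1 = 2.4426
v' = 2.8000 − 2.7000·0.1 = 2.5300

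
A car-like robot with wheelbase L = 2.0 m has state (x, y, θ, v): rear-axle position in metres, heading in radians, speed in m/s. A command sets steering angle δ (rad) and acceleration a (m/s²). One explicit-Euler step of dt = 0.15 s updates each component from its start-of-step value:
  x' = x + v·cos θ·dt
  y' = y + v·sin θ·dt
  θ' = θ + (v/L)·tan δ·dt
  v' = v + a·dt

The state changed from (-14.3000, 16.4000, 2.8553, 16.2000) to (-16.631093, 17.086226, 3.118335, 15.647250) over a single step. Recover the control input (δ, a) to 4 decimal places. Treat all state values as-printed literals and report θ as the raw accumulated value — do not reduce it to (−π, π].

a = (v'−v)/dt = (-0.552750)/0.15 = -3.6850
Δθ = θ'−θ = 0.263035;  (v·dt/L) = 16.2000·0.15/2.0 = 1.215000
tan δ = Δθ·L/(v·dt) = 0.216490  →  δ = 0.2132

δ = 0.2132, a = -3.6850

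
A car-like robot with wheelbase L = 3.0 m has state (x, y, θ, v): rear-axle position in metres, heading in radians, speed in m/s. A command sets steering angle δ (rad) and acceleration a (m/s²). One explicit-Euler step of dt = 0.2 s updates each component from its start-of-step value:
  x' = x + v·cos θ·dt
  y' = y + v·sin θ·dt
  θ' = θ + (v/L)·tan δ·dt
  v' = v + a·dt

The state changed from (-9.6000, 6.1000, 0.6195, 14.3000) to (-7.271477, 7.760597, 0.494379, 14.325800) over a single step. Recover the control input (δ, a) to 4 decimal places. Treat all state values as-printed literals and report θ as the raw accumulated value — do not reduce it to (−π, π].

a = (v'−v)/dt = (0.025800)/0.2 = 0.1290
Δθ = θ'−θ = -0.125121;  (v·dt/L) = 14.3000·0.2/3.0 = 0.953333
tan δ = Δθ·L/(v·dt) = -0.131246  →  δ = -0.1305

δ = -0.1305, a = 0.1290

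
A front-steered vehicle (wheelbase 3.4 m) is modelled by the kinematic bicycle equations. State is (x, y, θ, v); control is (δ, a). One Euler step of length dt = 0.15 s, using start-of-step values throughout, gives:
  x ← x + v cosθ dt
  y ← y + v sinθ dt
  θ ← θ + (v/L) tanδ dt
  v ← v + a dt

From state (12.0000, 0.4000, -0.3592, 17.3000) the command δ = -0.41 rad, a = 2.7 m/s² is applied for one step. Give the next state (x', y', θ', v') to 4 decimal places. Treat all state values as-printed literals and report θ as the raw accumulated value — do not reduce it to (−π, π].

x' = 12.0000 + 17.3000·cos(-0.3592)·0.15 = 14.4294
y' = 0.4000 + 17.3000·sin(-0.3592)·0.15 = -0.5122
θ' = -0.3592 + (17.3000/3.4)·tan(-0.41)·0.15 = -0.6909
v' = 17.3000 + 2.7000·0.15 = 17.7050

(14.4294, -0.5122, -0.6909, 17.7050)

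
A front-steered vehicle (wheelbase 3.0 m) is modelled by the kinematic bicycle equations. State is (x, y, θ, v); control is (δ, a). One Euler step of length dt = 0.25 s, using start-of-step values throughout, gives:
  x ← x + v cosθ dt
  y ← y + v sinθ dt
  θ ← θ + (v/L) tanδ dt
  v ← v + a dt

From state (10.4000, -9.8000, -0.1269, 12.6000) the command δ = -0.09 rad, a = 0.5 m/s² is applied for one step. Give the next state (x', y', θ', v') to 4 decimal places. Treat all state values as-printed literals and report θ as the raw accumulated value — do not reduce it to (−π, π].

x' = 10.4000 + 12.6000·cos(-0.1269)·0.25 = 13.5247
y' = -9.8000 + 12.6000·sin(-0.1269)·0.25 = -10.1987
θ' = -0.1269 + (12.6000/3.0)·tan(-0.09)·0.25 = -0.2217
v' = 12.6000 + 0.5000·0.25 = 12.7250

(13.5247, -10.1987, -0.2217, 12.7250)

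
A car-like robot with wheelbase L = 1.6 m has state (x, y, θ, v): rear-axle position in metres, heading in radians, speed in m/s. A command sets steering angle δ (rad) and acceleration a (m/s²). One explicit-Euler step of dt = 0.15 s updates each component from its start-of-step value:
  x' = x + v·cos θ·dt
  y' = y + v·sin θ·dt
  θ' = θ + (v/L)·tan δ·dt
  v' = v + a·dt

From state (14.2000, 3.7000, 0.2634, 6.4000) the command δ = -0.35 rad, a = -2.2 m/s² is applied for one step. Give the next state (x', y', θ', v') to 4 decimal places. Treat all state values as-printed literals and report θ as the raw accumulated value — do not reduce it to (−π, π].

x' = 14.2000 + 6.4000·cos(0.2634)·0.15 = 15.1269
y' = 3.7000 + 6.4000·sin(0.2634)·0.15 = 3.9500
θ' = 0.2634 + (6.4000/1.6)·tan(-0.35)·0.15 = 0.0444
v' = 6.4000 − 2.2000·0.15 = 6.0700

(15.1269, 3.9500, 0.0444, 6.0700)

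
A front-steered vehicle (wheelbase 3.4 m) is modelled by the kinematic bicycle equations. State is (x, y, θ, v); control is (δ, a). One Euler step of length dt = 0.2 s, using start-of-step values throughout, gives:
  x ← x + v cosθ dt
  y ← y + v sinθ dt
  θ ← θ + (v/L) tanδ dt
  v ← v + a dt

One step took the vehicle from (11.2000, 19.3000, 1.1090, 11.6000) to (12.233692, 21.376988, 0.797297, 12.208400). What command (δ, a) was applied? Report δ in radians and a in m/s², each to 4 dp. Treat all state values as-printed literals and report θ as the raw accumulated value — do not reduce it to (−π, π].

a = (v'−v)/dt = (0.608400)/0.2 = 3.0420
Δθ = θ'−θ = -0.311703;  (v·dt/L) = 11.6000·0.2/3.4 = 0.682353
tan δ = Δθ·L/(v·dt) = -0.456806  →  δ = -0.4285

δ = -0.4285, a = 3.0420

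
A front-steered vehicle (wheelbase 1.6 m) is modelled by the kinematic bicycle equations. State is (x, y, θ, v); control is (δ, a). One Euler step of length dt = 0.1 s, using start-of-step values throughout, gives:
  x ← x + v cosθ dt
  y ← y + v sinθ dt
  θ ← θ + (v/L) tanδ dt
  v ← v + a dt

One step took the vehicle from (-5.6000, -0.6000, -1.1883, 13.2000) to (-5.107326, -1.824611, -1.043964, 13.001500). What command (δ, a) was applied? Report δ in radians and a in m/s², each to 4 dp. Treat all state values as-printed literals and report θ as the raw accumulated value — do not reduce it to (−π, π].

a = (v'−v)/dt = (-0.198500)/0.1 = -1.9850
Δθ = θ'−θ = 0.144336;  (v·dt/L) = 13.2000·0.1/1.6 = 0.825000
tan δ = Δθ·L/(v·dt) = 0.174953  →  δ = 0.1732

δ = 0.1732, a = -1.9850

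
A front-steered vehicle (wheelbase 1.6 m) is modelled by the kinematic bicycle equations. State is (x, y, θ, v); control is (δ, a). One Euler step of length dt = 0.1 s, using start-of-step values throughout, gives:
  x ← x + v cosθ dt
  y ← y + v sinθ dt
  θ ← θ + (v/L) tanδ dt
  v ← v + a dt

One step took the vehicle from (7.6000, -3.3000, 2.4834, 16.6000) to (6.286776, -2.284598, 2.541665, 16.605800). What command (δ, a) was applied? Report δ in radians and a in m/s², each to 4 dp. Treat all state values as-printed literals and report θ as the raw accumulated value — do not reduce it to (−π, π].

δ = 0.0561, a = 0.0580

a = (v'−v)/dt = (0.005800)/0.1 = 0.0580
Δθ = θ'−θ = 0.058265;  (v·dt/L) = 16.6000·0.1/1.6 = 1.037500
tan δ = Δθ·L/(v·dt) = 0.056159  →  δ = 0.0561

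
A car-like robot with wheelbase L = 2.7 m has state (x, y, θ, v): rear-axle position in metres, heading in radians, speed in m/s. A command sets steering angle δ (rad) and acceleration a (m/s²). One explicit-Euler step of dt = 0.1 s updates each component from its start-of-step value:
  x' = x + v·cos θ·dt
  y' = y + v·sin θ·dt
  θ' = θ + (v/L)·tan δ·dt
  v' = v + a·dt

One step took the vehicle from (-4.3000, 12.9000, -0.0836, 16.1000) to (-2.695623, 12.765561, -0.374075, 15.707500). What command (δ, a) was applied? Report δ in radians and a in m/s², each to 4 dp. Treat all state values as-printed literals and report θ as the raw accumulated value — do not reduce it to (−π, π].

δ = -0.4533, a = -3.9250

a = (v'−v)/dt = (-0.392500)/0.1 = -3.9250
Δθ = θ'−θ = -0.290475;  (v·dt/L) = 16.1000·0.1/2.7 = 0.596296
tan δ = Δθ·L/(v·dt) = -0.487132  →  δ = -0.4533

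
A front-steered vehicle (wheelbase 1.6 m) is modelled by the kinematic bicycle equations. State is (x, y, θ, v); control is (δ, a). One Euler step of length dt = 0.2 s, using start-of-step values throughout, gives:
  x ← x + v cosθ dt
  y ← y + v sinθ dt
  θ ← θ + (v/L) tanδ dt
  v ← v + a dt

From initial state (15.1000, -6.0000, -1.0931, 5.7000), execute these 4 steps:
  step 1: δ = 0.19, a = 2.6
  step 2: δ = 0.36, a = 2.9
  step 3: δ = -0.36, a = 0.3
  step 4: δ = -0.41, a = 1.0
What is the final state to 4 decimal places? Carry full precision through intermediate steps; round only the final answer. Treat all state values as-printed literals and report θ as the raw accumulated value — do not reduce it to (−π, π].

after step 1 (δ=0.19, a=2.6): (15.624097, -7.012384, -0.956072, 6.220000)
after step 2 (δ=0.36, a=2.9): (16.341554, -8.028648, -0.663419, 6.800000)
after step 3 (δ=-0.36, a=0.3): (17.413086, -8.866156, -0.983361, 6.860000)
after step 4 (δ=-0.41, a=1.0): (18.173487, -10.008160, -1.356058, 7.060000)

(18.1735, -10.0082, -1.3561, 7.0600)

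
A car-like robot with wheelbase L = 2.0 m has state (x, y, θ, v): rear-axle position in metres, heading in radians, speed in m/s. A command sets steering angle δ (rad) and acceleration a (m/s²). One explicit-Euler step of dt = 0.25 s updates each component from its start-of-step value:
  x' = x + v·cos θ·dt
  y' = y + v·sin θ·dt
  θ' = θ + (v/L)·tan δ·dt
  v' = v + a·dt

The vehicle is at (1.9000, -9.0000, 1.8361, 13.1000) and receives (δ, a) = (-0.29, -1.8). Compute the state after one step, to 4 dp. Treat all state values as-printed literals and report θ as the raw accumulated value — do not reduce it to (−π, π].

(1.0413, -5.8396, 1.3474, 12.6500)

x' = 1.9000 + 13.1000·cos(1.8361)·0.25 = 1.0413
y' = -9.0000 + 13.1000·sin(1.8361)·0.25 = -5.8396
θ' = 1.8361 + (13.1000/2.0)·tan(-0.29)·0.25 = 1.3474
v' = 13.1000 − 1.8000·0.25 = 12.6500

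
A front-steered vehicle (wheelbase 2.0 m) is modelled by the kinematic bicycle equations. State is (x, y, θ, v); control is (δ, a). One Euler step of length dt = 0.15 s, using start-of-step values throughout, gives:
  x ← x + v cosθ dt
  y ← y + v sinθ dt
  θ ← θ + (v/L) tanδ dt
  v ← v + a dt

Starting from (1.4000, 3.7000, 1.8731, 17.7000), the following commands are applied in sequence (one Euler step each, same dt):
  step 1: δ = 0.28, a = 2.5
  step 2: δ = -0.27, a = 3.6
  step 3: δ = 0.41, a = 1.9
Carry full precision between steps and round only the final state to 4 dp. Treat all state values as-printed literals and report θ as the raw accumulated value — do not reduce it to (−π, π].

after step 1 (δ=0.28, a=2.5): (0.609553, 6.234604, 2.254828, 18.075000)
after step 2 (δ=-0.27, a=3.6): (-1.103749, 8.335907, 1.879648, 18.615000)
after step 3 (δ=0.41, a=1.9): (-1.952495, 10.996037, 2.486448, 18.900000)

(-1.9525, 10.9960, 2.4864, 18.9000)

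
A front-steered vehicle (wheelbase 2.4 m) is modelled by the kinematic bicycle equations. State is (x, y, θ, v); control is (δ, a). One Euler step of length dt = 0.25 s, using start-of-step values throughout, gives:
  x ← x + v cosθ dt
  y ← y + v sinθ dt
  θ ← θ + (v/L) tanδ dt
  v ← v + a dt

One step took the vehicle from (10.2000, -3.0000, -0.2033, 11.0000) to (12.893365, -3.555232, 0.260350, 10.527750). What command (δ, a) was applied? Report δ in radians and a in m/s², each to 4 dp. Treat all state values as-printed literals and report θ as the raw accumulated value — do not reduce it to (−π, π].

δ = 0.3845, a = -1.8890

a = (v'−v)/dt = (-0.472250)/0.25 = -1.8890
Δθ = θ'−θ = 0.463650;  (v·dt/L) = 11.0000·0.25/2.4 = 1.145833
tan δ = Δθ·L/(v·dt) = 0.404640  →  δ = 0.3845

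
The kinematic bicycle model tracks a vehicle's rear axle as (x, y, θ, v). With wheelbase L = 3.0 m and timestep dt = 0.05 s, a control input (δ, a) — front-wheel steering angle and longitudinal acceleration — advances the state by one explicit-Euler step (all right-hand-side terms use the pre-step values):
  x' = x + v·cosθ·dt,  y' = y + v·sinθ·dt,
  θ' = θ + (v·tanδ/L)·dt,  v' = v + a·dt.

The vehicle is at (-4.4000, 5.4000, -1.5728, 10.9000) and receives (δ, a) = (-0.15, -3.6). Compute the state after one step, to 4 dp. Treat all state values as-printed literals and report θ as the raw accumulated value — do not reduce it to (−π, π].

x' = -4.4000 + 10.9000·cos(-1.5728)·0.05 = -4.4011
y' = 5.4000 + 10.9000·sin(-1.5728)·0.05 = 4.8550
θ' = -1.5728 + (10.9000/3.0)·tan(-0.15)·0.05 = -1.6003
v' = 10.9000 − 3.6000·0.05 = 10.7200

(-4.4011, 4.8550, -1.6003, 10.7200)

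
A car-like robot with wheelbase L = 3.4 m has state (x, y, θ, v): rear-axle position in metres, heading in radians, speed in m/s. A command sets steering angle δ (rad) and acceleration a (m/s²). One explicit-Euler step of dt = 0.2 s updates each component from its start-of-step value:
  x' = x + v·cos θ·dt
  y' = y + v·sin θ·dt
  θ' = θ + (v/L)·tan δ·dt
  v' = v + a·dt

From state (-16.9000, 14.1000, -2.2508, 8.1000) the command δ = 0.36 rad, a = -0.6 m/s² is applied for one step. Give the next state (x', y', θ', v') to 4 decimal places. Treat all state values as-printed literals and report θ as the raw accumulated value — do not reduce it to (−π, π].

(-17.9186, 12.8403, -2.0715, 7.9800)

x' = -16.9000 + 8.1000·cos(-2.2508)·0.2 = -17.9186
y' = 14.1000 + 8.1000·sin(-2.2508)·0.2 = 12.8403
θ' = -2.2508 + (8.1000/3.4)·tan(0.36)·0.2 = -2.0715
v' = 8.1000 − 0.6000·0.2 = 7.9800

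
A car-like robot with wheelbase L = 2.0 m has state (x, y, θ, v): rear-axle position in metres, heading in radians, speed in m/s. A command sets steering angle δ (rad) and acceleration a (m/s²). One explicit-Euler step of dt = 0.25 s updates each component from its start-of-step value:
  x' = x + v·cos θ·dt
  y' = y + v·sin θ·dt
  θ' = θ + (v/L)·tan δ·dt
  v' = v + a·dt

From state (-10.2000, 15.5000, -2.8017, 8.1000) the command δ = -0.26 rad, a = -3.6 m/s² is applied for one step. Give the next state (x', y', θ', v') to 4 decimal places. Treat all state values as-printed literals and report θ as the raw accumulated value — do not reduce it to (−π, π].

(-12.1092, 14.8249, -3.0710, 7.2000)

x' = -10.2000 + 8.1000·cos(-2.8017)·0.25 = -12.1092
y' = 15.5000 + 8.1000·sin(-2.8017)·0.25 = 14.8249
θ' = -2.8017 + (8.1000/2.0)·tan(-0.26)·0.25 = -3.0710
v' = 8.1000 − 3.6000·0.25 = 7.2000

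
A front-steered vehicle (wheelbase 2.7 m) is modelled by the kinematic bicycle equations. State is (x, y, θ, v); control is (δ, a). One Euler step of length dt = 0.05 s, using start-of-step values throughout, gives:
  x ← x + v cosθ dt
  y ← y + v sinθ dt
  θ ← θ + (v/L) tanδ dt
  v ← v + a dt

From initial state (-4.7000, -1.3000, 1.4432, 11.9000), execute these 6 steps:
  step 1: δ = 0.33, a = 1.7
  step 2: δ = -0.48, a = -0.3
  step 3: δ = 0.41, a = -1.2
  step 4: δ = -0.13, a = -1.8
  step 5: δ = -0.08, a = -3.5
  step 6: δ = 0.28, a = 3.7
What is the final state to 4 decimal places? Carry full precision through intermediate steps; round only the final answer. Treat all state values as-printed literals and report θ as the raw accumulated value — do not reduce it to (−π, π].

after step 1 (δ=0.33, a=1.7): (-4.624286, -0.709837, 1.518682, 11.985000)
after step 2 (δ=-0.48, a=-0.3): (-4.593071, -0.111401, 1.403136, 11.970000)
after step 3 (δ=0.41, a=-1.2): (-4.493195, 0.478707, 1.499479, 11.910000)
after step 4 (δ=-0.13, a=-1.8): (-4.450762, 1.072693, 1.470644, 11.820000)
after step 5 (δ=-0.08, a=-3.5): (-4.391671, 1.660732, 1.453095, 11.645000)
after step 6 (δ=0.28, a=3.7): (-4.323298, 2.238953, 1.515106, 11.830000)

(-4.3233, 2.2390, 1.5151, 11.8300)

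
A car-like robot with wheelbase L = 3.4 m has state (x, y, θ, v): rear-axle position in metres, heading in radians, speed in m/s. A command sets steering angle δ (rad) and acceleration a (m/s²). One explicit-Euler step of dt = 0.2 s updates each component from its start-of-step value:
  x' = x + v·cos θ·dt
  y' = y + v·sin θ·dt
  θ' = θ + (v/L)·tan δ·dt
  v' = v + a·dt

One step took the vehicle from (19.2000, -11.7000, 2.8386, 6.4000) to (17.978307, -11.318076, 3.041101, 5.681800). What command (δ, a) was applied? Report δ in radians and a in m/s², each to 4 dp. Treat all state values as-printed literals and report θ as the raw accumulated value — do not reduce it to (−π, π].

a = (v'−v)/dt = (-0.718200)/0.2 = -3.5910
Δθ = θ'−θ = 0.202501;  (v·dt/L) = 6.4000·0.2/3.4 = 0.376471
tan δ = Δθ·L/(v·dt) = 0.537893  →  δ = 0.4935

δ = 0.4935, a = -3.5910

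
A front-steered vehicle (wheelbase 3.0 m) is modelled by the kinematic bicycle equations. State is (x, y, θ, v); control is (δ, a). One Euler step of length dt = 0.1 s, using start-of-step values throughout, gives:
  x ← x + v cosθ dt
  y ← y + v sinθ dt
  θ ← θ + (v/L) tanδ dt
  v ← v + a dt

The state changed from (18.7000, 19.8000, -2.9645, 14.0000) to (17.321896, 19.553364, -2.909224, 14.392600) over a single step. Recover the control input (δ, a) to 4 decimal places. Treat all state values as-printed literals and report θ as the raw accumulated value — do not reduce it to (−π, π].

a = (v'−v)/dt = (0.392600)/0.1 = 3.9260
Δθ = θ'−θ = 0.055276;  (v·dt/L) = 14.0000·0.1/3.0 = 0.466667
tan δ = Δθ·L/(v·dt) = 0.118449  →  δ = 0.1179

δ = 0.1179, a = 3.9260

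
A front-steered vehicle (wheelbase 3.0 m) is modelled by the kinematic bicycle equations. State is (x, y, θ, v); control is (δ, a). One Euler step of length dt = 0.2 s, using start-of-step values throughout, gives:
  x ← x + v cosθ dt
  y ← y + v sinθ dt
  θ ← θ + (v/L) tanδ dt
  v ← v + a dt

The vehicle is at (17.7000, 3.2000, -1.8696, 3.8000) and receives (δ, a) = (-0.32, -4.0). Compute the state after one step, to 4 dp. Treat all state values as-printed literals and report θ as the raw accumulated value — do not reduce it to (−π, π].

(17.4763, 2.4737, -1.9536, 3.0000)

x' = 17.7000 + 3.8000·cos(-1.8696)·0.2 = 17.4763
y' = 3.2000 + 3.8000·sin(-1.8696)·0.2 = 2.4737
θ' = -1.8696 + (3.8000/3.0)·tan(-0.32)·0.2 = -1.9536
v' = 3.8000 − 4.0000·0.2 = 3.0000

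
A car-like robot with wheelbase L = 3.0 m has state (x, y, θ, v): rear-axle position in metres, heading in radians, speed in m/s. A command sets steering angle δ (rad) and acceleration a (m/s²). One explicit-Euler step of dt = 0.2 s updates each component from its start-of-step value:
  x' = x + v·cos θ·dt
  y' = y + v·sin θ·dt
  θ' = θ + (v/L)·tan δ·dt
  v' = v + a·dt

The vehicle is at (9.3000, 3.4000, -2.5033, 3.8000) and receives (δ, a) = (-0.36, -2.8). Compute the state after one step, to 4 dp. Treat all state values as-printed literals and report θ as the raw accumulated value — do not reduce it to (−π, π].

x' = 9.3000 + 3.8000·cos(-2.5033)·0.2 = 8.6896
y' = 3.4000 + 3.8000·sin(-2.5033)·0.2 = 2.9472
θ' = -2.5033 + (3.8000/3.0)·tan(-0.36)·0.2 = -2.5987
v' = 3.8000 − 2.8000·0.2 = 3.2400

(8.6896, 2.9472, -2.5987, 3.2400)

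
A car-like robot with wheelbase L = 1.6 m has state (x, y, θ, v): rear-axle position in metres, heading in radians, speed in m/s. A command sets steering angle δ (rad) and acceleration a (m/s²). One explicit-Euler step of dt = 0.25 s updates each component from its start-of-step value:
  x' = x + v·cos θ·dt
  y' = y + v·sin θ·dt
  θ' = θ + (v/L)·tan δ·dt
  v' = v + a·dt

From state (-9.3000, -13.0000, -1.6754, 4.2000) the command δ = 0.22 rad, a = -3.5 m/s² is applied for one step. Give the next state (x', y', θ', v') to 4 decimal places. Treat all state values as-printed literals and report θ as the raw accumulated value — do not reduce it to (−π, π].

x' = -9.3000 + 4.2000·cos(-1.6754)·0.25 = -9.4096
y' = -13.0000 + 4.2000·sin(-1.6754)·0.25 = -14.0443
θ' = -1.6754 + (4.2000/1.6)·tan(0.22)·0.25 = -1.5286
v' = 4.2000 − 3.5000·0.25 = 3.3250

(-9.4096, -14.0443, -1.5286, 3.3250)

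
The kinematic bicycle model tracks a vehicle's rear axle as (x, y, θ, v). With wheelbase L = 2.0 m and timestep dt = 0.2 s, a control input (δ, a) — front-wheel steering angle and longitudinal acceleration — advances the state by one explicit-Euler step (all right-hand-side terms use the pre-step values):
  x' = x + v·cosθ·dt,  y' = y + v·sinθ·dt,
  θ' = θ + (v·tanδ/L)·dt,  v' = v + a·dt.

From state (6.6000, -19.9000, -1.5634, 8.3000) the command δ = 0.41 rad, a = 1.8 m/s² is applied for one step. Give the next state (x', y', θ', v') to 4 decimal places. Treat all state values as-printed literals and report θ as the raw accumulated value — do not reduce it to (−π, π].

(6.6123, -21.5600, -1.2027, 8.6600)

x' = 6.6000 + 8.3000·cos(-1.5634)·0.2 = 6.6123
y' = -19.9000 + 8.3000·sin(-1.5634)·0.2 = -21.5600
θ' = -1.5634 + (8.3000/2.0)·tan(0.41)·0.2 = -1.2027
v' = 8.3000 + 1.8000·0.2 = 8.6600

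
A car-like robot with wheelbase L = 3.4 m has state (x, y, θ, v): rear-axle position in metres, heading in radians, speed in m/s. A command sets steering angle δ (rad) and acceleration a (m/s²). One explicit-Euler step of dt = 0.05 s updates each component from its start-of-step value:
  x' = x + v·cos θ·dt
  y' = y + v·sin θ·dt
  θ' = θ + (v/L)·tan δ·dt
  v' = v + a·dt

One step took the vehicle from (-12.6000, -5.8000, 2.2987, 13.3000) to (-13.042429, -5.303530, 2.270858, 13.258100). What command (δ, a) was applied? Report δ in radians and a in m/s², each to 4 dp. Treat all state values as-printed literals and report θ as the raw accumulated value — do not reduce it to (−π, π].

δ = -0.1414, a = -0.8380

a = (v'−v)/dt = (-0.041900)/0.05 = -0.8380
Δθ = θ'−θ = -0.027842;  (v·dt/L) = 13.3000·0.05/3.4 = 0.195588
tan δ = Δθ·L/(v·dt) = -0.142350  →  δ = -0.1414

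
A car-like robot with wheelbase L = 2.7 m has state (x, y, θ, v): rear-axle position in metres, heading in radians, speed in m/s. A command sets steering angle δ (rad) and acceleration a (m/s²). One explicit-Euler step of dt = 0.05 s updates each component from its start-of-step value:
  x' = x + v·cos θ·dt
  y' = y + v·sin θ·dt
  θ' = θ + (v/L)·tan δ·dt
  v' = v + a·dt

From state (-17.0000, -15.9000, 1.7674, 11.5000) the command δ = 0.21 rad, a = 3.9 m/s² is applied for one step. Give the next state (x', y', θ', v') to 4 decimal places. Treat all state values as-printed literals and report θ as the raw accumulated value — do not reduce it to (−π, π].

(-17.1123, -15.3361, 1.8128, 11.6950)

x' = -17.0000 + 11.5000·cos(1.7674)·0.05 = -17.1123
y' = -15.9000 + 11.5000·sin(1.7674)·0.05 = -15.3361
θ' = 1.7674 + (11.5000/2.7)·tan(0.21)·0.05 = 1.8128
v' = 11.5000 + 3.9000·0.05 = 11.6950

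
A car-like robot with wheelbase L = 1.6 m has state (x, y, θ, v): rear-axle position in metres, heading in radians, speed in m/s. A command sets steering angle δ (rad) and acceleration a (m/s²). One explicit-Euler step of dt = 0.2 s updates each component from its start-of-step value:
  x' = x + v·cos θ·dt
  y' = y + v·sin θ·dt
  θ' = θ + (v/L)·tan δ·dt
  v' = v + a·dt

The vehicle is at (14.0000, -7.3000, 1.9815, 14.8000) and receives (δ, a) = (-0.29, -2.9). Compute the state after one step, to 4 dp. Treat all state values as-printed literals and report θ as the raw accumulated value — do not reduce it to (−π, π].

(12.8182, -4.5862, 1.4294, 14.2200)

x' = 14.0000 + 14.8000·cos(1.9815)·0.2 = 12.8182
y' = -7.3000 + 14.8000·sin(1.9815)·0.2 = -4.5862
θ' = 1.9815 + (14.8000/1.6)·tan(-0.29)·0.2 = 1.4294
v' = 14.8000 − 2.9000·0.2 = 14.2200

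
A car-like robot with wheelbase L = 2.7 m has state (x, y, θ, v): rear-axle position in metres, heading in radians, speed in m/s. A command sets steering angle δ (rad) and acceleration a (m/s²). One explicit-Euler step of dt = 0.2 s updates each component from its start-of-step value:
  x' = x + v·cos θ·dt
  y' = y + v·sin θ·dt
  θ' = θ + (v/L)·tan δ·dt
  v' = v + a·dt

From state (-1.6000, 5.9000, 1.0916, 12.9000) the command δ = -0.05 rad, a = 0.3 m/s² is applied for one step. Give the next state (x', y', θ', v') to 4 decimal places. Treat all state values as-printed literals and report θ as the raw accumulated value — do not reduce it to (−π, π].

(-0.4104, 8.1894, 1.0438, 12.9600)

x' = -1.6000 + 12.9000·cos(1.0916)·0.2 = -0.4104
y' = 5.9000 + 12.9000·sin(1.0916)·0.2 = 8.1894
θ' = 1.0916 + (12.9000/2.7)·tan(-0.05)·0.2 = 1.0438
v' = 12.9000 + 0.3000·0.2 = 12.9600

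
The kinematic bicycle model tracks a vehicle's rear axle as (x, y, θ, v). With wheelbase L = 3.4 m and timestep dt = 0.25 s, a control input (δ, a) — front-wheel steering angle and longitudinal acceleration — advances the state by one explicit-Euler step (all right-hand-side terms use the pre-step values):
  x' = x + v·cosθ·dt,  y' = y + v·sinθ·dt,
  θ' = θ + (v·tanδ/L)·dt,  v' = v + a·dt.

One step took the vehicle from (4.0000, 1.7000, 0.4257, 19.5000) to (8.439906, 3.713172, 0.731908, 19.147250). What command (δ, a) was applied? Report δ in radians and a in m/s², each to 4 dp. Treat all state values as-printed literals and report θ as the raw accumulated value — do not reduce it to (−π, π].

δ = 0.2104, a = -1.4110

a = (v'−v)/dt = (-0.352750)/0.25 = -1.4110
Δθ = θ'−θ = 0.306208;  (v·dt/L) = 19.5000·0.25/3.4 = 1.433824
tan δ = Δθ·L/(v·dt) = 0.213560  →  δ = 0.2104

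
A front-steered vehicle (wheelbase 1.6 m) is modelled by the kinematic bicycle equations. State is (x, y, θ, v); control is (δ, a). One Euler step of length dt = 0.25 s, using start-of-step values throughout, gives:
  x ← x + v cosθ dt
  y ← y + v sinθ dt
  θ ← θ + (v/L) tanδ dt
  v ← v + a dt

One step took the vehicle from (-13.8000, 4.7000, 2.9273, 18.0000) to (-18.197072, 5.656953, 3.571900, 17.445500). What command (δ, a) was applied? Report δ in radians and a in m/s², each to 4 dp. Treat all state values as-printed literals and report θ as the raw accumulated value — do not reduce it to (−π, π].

δ = 0.2253, a = -2.2180

a = (v'−v)/dt = (-0.554500)/0.25 = -2.2180
Δθ = θ'−θ = 0.644600;  (v·dt/L) = 18.0000·0.25/1.6 = 2.812500
tan δ = Δθ·L/(v·dt) = 0.229191  →  δ = 0.2253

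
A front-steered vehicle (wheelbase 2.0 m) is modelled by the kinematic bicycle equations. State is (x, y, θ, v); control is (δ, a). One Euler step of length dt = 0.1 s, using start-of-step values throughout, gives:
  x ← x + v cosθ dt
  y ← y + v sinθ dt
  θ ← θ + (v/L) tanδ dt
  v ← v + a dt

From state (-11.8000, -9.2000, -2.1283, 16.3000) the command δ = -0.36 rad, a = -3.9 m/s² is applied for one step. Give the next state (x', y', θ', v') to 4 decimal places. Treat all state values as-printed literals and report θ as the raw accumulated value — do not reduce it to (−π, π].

(-12.6624, -10.5832, -2.4351, 15.9100)

x' = -11.8000 + 16.3000·cos(-2.1283)·0.1 = -12.6624
y' = -9.2000 + 16.3000·sin(-2.1283)·0.1 = -10.5832
θ' = -2.1283 + (16.3000/2.0)·tan(-0.36)·0.1 = -2.4351
v' = 16.3000 − 3.9000·0.1 = 15.9100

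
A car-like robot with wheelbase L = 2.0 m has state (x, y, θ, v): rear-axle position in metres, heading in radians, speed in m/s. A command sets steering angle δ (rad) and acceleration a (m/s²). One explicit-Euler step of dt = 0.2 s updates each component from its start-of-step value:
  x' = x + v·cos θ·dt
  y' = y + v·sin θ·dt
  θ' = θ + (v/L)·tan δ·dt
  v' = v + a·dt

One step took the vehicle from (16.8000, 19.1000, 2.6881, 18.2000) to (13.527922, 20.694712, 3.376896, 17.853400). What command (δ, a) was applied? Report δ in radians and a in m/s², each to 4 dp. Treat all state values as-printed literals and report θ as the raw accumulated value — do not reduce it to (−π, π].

δ = 0.3618, a = -1.7330

a = (v'−v)/dt = (-0.346600)/0.2 = -1.7330
Δθ = θ'−θ = 0.688796;  (v·dt/L) = 18.2000·0.2/2.0 = 1.820000
tan δ = Δθ·L/(v·dt) = 0.378459  →  δ = 0.3618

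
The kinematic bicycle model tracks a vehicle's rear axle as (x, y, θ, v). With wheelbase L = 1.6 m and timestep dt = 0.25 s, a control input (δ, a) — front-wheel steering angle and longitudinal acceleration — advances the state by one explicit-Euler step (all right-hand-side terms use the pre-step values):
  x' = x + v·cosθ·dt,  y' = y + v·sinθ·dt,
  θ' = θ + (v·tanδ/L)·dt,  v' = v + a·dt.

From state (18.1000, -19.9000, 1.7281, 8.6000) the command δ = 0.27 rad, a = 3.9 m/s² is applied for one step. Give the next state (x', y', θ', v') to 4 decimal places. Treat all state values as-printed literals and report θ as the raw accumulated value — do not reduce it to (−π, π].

x' = 18.1000 + 8.6000·cos(1.7281)·0.25 = 17.7632
y' = -19.9000 + 8.6000·sin(1.7281)·0.25 = -17.7765
θ' = 1.7281 + (8.6000/1.6)·tan(0.27)·0.25 = 2.1000
v' = 8.6000 + 3.9000·0.25 = 9.5750

(17.7632, -17.7765, 2.1000, 9.5750)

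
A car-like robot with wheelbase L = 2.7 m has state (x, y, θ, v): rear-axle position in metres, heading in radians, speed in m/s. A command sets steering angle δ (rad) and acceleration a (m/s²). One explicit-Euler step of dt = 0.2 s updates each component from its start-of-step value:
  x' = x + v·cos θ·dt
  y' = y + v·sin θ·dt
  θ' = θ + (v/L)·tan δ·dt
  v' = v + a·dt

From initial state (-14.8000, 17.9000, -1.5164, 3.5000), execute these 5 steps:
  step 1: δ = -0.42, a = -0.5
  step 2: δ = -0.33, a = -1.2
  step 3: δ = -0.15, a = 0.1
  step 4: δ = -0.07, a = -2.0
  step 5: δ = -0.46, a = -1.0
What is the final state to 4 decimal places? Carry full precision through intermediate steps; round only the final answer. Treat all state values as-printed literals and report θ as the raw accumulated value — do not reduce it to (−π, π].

after step 1 (δ=-0.42, a=-0.5): (-14.761941, 17.201035, -1.632178, 3.400000)
after step 2 (δ=-0.33, a=-1.2): (-14.803655, 16.522316, -1.718444, 3.160000)
after step 3 (δ=-0.15, a=0.1): (-14.896629, 15.897192, -1.753820, 3.180000)
after step 4 (δ=-0.07, a=-2.0): (-15.012384, 15.271815, -1.770336, 2.780000)
after step 5 (δ=-0.46, a=-1.0): (-15.122593, 14.726847, -1.872362, 2.580000)

(-15.1226, 14.7268, -1.8724, 2.5800)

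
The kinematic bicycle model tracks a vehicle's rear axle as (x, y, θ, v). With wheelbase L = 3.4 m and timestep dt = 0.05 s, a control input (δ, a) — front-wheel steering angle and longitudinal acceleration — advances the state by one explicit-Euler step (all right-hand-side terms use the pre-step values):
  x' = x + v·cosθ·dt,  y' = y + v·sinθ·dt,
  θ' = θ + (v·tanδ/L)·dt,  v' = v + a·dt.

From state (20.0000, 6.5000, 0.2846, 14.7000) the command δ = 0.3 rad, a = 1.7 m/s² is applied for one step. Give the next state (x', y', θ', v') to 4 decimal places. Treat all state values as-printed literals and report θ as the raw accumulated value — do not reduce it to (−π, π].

(20.7054, 6.7064, 0.3515, 14.7850)

x' = 20.0000 + 14.7000·cos(0.2846)·0.05 = 20.7054
y' = 6.5000 + 14.7000·sin(0.2846)·0.05 = 6.7064
θ' = 0.2846 + (14.7000/3.4)·tan(0.3)·0.05 = 0.3515
v' = 14.7000 + 1.7000·0.05 = 14.7850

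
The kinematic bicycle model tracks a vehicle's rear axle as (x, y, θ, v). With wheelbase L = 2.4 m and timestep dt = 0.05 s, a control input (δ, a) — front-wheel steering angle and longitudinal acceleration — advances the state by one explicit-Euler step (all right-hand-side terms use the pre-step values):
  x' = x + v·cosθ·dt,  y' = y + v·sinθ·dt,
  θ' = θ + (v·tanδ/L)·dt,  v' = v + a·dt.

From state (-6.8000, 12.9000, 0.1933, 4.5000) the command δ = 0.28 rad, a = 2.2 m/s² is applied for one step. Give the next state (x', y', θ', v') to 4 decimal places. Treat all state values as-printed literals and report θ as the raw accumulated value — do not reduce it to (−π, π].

(-6.5792, 12.9432, 0.2203, 4.6100)

x' = -6.8000 + 4.5000·cos(0.1933)·0.05 = -6.5792
y' = 12.9000 + 4.5000·sin(0.1933)·0.05 = 12.9432
θ' = 0.1933 + (4.5000/2.4)·tan(0.28)·0.05 = 0.2203
v' = 4.5000 + 2.2000·0.05 = 4.6100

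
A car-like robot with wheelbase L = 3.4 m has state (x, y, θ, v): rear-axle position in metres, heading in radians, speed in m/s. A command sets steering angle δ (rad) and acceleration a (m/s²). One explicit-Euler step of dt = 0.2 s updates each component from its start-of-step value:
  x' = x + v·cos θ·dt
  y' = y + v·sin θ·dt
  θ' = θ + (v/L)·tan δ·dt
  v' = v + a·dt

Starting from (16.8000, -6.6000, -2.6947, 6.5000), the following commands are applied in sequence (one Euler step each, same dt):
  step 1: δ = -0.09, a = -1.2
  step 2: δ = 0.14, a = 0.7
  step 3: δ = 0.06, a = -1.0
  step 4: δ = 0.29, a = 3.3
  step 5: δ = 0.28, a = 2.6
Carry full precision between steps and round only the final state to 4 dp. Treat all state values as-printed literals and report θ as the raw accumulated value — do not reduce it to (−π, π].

after step 1 (δ=-0.09, a=-1.2): (15.627667, -7.161815, -2.729205, 6.260000)
after step 2 (δ=0.14, a=0.7): (14.480627, -7.663614, -2.677313, 6.400000)
after step 3 (δ=0.06, a=-1.0): (13.336122, -8.236772, -2.654697, 6.200000)
after step 4 (δ=0.29, a=3.3): (12.240223, -8.816948, -2.545864, 6.860000)
after step 5 (δ=0.28, a=2.6): (11.104564, -9.586794, -2.429828, 7.380000)

(11.1046, -9.5868, -2.4298, 7.3800)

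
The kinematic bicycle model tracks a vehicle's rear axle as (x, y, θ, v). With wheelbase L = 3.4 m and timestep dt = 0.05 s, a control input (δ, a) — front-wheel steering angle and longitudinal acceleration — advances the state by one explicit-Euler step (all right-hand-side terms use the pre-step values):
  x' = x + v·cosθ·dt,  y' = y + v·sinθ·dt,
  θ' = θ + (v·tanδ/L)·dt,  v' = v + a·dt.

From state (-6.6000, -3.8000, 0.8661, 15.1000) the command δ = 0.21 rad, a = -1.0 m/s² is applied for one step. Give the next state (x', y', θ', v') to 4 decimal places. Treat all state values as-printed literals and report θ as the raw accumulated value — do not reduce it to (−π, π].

(-6.1109, -3.2248, 0.9134, 15.0500)

x' = -6.6000 + 15.1000·cos(0.8661)·0.05 = -6.1109
y' = -3.8000 + 15.1000·sin(0.8661)·0.05 = -3.2248
θ' = 0.8661 + (15.1000/3.4)·tan(0.21)·0.05 = 0.9134
v' = 15.1000 − 1.0000·0.05 = 15.0500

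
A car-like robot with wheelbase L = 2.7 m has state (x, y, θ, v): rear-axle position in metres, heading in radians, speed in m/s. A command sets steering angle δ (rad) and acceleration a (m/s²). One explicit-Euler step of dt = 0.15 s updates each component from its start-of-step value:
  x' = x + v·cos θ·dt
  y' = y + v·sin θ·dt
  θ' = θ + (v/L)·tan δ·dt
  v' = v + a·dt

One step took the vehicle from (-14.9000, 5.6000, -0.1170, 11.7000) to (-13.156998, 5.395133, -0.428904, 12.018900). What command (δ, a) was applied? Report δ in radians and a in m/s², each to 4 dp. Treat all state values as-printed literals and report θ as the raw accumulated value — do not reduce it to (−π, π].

δ = -0.4474, a = 2.1260

a = (v'−v)/dt = (0.318900)/0.15 = 2.1260
Δθ = θ'−θ = -0.311904;  (v·dt/L) = 11.7000·0.15/2.7 = 0.650000
tan δ = Δθ·L/(v·dt) = -0.479852  →  δ = -0.4474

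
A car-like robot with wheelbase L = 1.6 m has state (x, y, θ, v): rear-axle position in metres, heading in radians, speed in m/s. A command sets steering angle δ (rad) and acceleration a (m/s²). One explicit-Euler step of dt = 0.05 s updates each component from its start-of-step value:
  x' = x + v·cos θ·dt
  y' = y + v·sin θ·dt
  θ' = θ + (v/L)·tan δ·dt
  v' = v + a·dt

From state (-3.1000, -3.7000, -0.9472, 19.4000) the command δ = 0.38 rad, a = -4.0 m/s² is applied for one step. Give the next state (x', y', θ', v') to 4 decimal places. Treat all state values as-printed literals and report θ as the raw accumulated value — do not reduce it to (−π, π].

x' = -3.1000 + 19.4000·cos(-0.9472)·0.05 = -2.5336
y' = -3.7000 + 19.4000·sin(-0.9472)·0.05 = -4.4874
θ' = -0.9472 + (19.4000/1.6)·tan(0.38)·0.05 = -0.7051
v' = 19.4000 − 4.0000·0.05 = 19.2000

(-2.5336, -4.4874, -0.7051, 19.2000)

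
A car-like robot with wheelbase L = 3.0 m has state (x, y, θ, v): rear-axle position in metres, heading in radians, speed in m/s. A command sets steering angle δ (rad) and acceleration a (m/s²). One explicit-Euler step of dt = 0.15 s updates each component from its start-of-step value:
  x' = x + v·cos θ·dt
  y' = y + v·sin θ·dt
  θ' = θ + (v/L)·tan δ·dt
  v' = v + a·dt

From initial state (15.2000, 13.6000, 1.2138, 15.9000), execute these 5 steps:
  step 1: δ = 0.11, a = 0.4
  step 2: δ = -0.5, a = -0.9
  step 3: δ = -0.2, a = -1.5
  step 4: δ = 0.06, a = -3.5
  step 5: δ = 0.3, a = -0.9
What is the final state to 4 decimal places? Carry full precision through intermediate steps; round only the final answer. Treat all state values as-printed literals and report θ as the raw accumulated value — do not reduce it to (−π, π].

after step 1 (δ=0.11, a=0.4): (16.033466, 15.834627, 1.301604, 15.960000)
after step 2 (δ=-0.5, a=-0.9): (16.670156, 18.142410, 0.865655, 15.825000)
after step 3 (δ=-0.2, a=-1.5): (18.208682, 19.950068, 0.705261, 15.600000)
after step 4 (δ=0.06, a=-3.5): (19.990457, 21.466932, 0.752117, 15.075000)
after step 5 (δ=0.3, a=-0.9): (21.641722, 23.011787, 0.985279, 14.940000)

(21.6417, 23.0118, 0.9853, 14.9400)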